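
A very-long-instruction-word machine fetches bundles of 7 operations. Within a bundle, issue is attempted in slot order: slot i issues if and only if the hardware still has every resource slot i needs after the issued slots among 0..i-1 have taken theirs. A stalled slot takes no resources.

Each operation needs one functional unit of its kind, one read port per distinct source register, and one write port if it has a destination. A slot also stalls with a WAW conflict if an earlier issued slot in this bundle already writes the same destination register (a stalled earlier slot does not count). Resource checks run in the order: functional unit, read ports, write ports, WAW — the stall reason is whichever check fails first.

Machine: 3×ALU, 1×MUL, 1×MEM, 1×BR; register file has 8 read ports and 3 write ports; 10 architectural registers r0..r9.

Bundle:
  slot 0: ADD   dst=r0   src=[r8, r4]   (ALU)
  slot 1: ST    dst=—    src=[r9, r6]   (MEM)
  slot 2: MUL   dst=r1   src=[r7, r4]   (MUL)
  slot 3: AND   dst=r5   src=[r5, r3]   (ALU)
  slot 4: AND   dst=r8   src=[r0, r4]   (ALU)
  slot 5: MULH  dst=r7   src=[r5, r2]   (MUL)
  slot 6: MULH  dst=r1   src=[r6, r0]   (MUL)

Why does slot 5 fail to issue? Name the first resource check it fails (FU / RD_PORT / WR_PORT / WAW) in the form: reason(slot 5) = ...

[0] ALU needs rd=2 wr=1: ok; after: ALU=2 MUL=1 MEM=1 BR=1, R=6, W=2
[1] MEM needs rd=2 wr=0: ok; after: ALU=2 MUL=1 MEM=0 BR=1, R=4, W=2
[2] MUL needs rd=2 wr=1: ok; after: ALU=2 MUL=0 MEM=0 BR=1, R=2, W=1
[3] ALU needs rd=2 wr=1: ok; after: ALU=1 MUL=0 MEM=0 BR=1, R=0, W=0
[4] ALU needs rd=2 wr=1: RD_PORT; after: ALU=1 MUL=0 MEM=0 BR=1, R=0, W=0
[5] MUL needs rd=2 wr=1: FU; after: ALU=1 MUL=0 MEM=0 BR=1, R=0, W=0
[6] MUL needs rd=2 wr=1: FU; after: ALU=1 MUL=0 MEM=0 BR=1, R=0, W=0

reason(slot 5) = FU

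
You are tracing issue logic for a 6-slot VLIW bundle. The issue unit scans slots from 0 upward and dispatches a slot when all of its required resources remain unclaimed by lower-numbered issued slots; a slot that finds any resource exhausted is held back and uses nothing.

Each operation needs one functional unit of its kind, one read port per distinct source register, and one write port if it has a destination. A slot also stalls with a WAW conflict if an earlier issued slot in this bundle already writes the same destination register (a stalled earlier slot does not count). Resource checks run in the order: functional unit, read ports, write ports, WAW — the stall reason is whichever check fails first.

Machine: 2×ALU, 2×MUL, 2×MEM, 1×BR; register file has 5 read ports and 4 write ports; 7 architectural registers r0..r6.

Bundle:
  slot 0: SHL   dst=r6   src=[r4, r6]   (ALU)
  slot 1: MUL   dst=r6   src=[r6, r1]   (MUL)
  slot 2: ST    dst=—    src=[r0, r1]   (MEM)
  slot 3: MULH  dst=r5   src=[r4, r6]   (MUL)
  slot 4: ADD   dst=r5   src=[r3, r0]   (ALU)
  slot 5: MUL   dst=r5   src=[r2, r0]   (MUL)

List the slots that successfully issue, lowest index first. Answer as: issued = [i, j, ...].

slot 0 (ALU): ISSUE — free A1,Mu2,Ld2,B1 rp3 wp3
slot 1 (MUL): stall WAW — free A1,Mu2,Ld2,B1 rp3 wp3
slot 2 (MEM): ISSUE — free A1,Mu2,Ld1,B1 rp1 wp3
slot 3 (MUL): stall RD_PORT — free A1,Mu2,Ld1,B1 rp1 wp3
slot 4 (ALU): stall RD_PORT — free A1,Mu2,Ld1,B1 rp1 wp3
slot 5 (MUL): stall RD_PORT — free A1,Mu2,Ld1,B1 rp1 wp3

issued = [0, 2]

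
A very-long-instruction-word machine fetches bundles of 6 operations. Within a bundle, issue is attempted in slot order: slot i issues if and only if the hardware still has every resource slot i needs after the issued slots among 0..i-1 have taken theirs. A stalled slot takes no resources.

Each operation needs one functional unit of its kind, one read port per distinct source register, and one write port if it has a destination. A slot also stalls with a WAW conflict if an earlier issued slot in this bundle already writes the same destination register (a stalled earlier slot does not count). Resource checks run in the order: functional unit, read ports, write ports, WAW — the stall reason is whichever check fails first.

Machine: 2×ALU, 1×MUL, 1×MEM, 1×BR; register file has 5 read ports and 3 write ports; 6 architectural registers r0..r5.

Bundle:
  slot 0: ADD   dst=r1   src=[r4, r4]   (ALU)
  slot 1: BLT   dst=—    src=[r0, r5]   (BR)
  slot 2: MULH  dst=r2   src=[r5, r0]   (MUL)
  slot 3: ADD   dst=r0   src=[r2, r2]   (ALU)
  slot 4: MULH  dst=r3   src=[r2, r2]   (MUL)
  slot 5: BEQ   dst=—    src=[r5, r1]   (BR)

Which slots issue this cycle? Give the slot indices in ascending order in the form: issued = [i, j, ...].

(0) want 1×ALU +1rd +1wr — yes → AL1|MU1|ME1|BR1|rd4|wr2
(1) want 1×BR +2rd +0wr — yes → AL1|MU1|ME1|BR0|rd2|wr2
(2) want 1×MUL +2rd +1wr — yes → AL1|MU0|ME1|BR0|rd0|wr1
(3) want 1×ALU +1rd +1wr — RD_PORT → AL1|MU0|ME1|BR0|rd0|wr1
(4) want 1×MUL +1rd +1wr — FU → AL1|MU0|ME1|BR0|rd0|wr1
(5) want 1×BR +2rd +0wr — FU → AL1|MU0|ME1|BR0|rd0|wr1

issued = [0, 1, 2]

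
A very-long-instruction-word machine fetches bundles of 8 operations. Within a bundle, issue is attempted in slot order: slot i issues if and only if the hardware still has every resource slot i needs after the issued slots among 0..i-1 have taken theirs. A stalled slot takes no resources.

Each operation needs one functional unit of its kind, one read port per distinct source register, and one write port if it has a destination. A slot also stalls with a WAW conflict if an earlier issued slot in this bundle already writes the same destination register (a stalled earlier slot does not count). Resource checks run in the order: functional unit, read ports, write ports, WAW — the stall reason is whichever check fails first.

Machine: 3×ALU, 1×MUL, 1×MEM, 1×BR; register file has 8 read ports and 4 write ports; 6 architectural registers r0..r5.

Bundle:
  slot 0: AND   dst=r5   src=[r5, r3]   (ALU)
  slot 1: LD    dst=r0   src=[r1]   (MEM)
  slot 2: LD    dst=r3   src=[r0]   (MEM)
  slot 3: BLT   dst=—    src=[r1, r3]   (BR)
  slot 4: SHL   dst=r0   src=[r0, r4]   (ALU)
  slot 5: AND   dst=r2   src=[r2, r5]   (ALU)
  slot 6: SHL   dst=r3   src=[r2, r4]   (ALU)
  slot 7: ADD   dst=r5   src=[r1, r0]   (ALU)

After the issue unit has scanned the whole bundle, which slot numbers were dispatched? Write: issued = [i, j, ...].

issued = [0, 1, 3, 5]

slot 0 (ALU): ISSUE — free A2,Mu1,Ld1,B1 rp6 wp3
slot 1 (MEM): ISSUE — free A2,Mu1,Ld0,B1 rp5 wp2
slot 2 (MEM): stall FU — free A2,Mu1,Ld0,B1 rp5 wp2
slot 3 (BR): ISSUE — free A2,Mu1,Ld0,B0 rp3 wp2
slot 4 (ALU): stall WAW — free A2,Mu1,Ld0,B0 rp3 wp2
slot 5 (ALU): ISSUE — free A1,Mu1,Ld0,B0 rp1 wp1
slot 6 (ALU): stall RD_PORT — free A1,Mu1,Ld0,B0 rp1 wp1
slot 7 (ALU): stall RD_PORT — free A1,Mu1,Ld0,B0 rp1 wp1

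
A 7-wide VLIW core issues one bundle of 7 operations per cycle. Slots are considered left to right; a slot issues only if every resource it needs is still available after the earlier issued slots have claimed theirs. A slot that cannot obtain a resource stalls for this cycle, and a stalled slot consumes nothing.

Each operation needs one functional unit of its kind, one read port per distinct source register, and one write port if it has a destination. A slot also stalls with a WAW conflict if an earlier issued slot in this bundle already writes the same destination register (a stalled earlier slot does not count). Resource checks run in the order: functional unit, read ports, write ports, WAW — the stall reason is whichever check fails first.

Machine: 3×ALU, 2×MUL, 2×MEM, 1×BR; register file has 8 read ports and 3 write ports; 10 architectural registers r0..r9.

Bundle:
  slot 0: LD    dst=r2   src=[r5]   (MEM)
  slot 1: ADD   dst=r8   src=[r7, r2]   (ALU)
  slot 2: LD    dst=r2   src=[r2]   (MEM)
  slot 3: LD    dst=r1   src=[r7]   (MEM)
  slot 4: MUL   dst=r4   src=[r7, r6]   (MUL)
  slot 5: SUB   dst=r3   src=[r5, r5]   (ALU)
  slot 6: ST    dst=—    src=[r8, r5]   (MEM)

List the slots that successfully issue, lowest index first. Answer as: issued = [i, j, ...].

  0. MEM→r2 ⇒ go  {3A/2Mu/1Ld/1B | 7r 2w}
  1. ALU→r8 ⇒ go  {2A/2Mu/1Ld/1B | 5r 1w}
  2. MEM→r2 ⇒ no(WAW)  {2A/2Mu/1Ld/1B | 5r 1w}
  3. MEM→r1 ⇒ go  {2A/2Mu/0Ld/1B | 4r 0w}
  4. MUL→r4 ⇒ no(WR_PORT)  {2A/2Mu/0Ld/1B | 4r 0w}
  5. ALU→r3 ⇒ no(WR_PORT)  {2A/2Mu/0Ld/1B | 4r 0w}
  6. MEM ⇒ no(FU)  {2A/2Mu/0Ld/1B | 4r 0w}

issued = [0, 1, 3]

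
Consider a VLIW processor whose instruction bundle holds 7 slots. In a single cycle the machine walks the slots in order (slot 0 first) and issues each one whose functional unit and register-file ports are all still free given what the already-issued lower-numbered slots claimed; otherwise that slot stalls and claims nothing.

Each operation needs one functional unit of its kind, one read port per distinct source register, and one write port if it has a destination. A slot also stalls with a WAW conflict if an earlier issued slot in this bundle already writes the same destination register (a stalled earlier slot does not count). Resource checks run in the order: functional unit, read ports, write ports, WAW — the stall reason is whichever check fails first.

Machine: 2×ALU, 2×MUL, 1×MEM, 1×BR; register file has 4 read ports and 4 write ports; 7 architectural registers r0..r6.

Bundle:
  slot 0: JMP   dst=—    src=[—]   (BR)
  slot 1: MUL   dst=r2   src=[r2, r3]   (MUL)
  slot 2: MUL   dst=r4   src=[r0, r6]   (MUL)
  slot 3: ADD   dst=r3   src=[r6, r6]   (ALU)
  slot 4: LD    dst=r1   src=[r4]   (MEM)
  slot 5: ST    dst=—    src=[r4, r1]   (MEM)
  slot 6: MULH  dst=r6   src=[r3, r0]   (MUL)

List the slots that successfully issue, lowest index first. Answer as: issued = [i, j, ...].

issued = [0, 1, 2]

#0 BR src=- dispatched  <A:2 Mu:2 Ld:1 B:0 rd:4 wr:4>
#1 MUL src=r2,r3 dispatched  <A:2 Mu:1 Ld:1 B:0 rd:2 wr:3>
#2 MUL src=r0,r6 dispatched  <A:2 Mu:0 Ld:1 B:0 rd:0 wr:2>
#3 ALU src=r6,r6 held:RD_PORT  <A:2 Mu:0 Ld:1 B:0 rd:0 wr:2>
#4 MEM src=r4 held:RD_PORT  <A:2 Mu:0 Ld:1 B:0 rd:0 wr:2>
#5 MEM src=r4,r1 held:RD_PORT  <A:2 Mu:0 Ld:1 B:0 rd:0 wr:2>
#6 MUL src=r3,r0 held:FU  <A:2 Mu:0 Ld:1 B:0 rd:0 wr:2>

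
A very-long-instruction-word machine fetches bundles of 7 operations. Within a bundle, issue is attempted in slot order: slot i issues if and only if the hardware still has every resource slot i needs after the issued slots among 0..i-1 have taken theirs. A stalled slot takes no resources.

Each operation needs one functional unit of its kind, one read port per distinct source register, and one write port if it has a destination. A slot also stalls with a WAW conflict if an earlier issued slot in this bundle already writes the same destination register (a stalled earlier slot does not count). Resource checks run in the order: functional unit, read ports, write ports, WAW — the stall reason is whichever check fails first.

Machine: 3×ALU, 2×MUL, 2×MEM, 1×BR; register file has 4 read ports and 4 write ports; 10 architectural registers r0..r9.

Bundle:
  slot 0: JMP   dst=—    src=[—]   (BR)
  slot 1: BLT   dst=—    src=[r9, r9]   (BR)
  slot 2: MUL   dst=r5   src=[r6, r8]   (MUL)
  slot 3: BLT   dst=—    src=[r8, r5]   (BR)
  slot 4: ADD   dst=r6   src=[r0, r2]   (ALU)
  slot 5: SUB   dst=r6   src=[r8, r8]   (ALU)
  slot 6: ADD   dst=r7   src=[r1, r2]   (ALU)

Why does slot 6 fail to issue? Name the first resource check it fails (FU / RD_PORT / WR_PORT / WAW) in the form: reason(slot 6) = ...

slot 0 (BR): ISSUE — free A3,Mu2,Ld2,B0 rp4 wp4
slot 1 (BR): stall FU — free A3,Mu2,Ld2,B0 rp4 wp4
slot 2 (MUL): ISSUE — free A3,Mu1,Ld2,B0 rp2 wp3
slot 3 (BR): stall FU — free A3,Mu1,Ld2,B0 rp2 wp3
slot 4 (ALU): ISSUE — free A2,Mu1,Ld2,B0 rp0 wp2
slot 5 (ALU): stall RD_PORT — free A2,Mu1,Ld2,B0 rp0 wp2
slot 6 (ALU): stall RD_PORT — free A2,Mu1,Ld2,B0 rp0 wp2

reason(slot 6) = RD_PORT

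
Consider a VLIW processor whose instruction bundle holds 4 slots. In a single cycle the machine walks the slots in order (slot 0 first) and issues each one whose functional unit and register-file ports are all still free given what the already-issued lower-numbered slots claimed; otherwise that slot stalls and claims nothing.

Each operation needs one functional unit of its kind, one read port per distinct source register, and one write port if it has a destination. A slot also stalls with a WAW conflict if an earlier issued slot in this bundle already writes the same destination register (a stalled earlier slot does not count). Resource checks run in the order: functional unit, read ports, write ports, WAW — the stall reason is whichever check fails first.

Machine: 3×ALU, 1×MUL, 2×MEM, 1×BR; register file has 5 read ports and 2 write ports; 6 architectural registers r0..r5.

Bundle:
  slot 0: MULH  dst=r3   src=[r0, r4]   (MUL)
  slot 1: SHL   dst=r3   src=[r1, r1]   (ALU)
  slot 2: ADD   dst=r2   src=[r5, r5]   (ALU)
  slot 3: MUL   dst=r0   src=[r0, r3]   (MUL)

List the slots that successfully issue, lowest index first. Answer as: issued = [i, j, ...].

issued = [0, 2]

  0. MUL→r3 ⇒ go  {3A/0Mu/2Ld/1B | 3r 1w}
  1. ALU→r3 ⇒ no(WAW)  {3A/0Mu/2Ld/1B | 3r 1w}
  2. ALU→r2 ⇒ go  {2A/0Mu/2Ld/1B | 2r 0w}
  3. MUL→r0 ⇒ no(FU)  {2A/0Mu/2Ld/1B | 2r 0w}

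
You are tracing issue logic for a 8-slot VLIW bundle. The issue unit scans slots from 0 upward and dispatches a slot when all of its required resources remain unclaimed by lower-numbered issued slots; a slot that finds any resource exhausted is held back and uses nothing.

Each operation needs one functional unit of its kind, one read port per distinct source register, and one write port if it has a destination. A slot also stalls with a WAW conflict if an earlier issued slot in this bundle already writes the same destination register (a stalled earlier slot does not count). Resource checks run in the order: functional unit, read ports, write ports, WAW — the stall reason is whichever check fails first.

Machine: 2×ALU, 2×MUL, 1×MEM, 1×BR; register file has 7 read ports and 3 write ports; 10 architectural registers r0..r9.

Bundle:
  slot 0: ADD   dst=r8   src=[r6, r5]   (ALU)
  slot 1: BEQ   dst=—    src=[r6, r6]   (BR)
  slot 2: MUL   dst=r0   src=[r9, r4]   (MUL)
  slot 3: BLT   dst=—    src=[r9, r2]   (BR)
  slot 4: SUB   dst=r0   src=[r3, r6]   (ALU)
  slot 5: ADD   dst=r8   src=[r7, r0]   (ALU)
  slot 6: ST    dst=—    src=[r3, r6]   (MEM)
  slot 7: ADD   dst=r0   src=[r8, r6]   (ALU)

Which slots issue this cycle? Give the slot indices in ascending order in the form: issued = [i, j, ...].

issued = [0, 1, 2, 6]

  0. ALU→r8 ⇒ go  {1A/2Mu/1Ld/1B | 5r 2w}
  1. BR ⇒ go  {1A/2Mu/1Ld/0B | 4r 2w}
  2. MUL→r0 ⇒ go  {1A/1Mu/1Ld/0B | 2r 1w}
  3. BR ⇒ no(FU)  {1A/1Mu/1Ld/0B | 2r 1w}
  4. ALU→r0 ⇒ no(WAW)  {1A/1Mu/1Ld/0B | 2r 1w}
  5. ALU→r8 ⇒ no(WAW)  {1A/1Mu/1Ld/0B | 2r 1w}
  6. MEM ⇒ go  {1A/1Mu/0Ld/0B | 0r 1w}
  7. ALU→r0 ⇒ no(RD_PORT)  {1A/1Mu/0Ld/0B | 0r 1w}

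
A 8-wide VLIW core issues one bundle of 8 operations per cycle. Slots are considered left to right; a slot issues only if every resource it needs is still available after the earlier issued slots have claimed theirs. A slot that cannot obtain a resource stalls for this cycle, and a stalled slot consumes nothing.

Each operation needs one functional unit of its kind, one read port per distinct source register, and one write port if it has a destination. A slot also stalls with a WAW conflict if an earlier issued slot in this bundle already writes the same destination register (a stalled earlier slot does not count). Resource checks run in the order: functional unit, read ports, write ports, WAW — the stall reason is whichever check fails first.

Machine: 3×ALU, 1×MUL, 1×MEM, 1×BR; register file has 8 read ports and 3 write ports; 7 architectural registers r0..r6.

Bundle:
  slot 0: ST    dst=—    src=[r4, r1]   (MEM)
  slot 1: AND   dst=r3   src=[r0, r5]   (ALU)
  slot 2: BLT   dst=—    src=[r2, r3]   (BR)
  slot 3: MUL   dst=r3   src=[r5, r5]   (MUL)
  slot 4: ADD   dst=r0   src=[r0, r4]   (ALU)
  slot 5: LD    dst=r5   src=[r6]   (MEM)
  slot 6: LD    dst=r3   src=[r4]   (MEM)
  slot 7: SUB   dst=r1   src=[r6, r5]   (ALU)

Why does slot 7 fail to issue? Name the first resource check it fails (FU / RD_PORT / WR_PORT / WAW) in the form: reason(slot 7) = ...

(0) want 1×MEM +2rd +0wr — yes → AL3|MU1|ME0|BR1|rd6|wr3
(1) want 1×ALU +2rd +1wr — yes → AL2|MU1|ME0|BR1|rd4|wr2
(2) want 1×BR +2rd +0wr — yes → AL2|MU1|ME0|BR0|rd2|wr2
(3) want 1×MUL +1rd +1wr — WAW → AL2|MU1|ME0|BR0|rd2|wr2
(4) want 1×ALU +2rd +1wr — yes → AL1|MU1|ME0|BR0|rd0|wr1
(5) want 1×MEM +1rd +1wr — FU → AL1|MU1|ME0|BR0|rd0|wr1
(6) want 1×MEM +1rd +1wr — FU → AL1|MU1|ME0|BR0|rd0|wr1
(7) want 1×ALU +2rd +1wr — RD_PORT → AL1|MU1|ME0|BR0|rd0|wr1

reason(slot 7) = RD_PORT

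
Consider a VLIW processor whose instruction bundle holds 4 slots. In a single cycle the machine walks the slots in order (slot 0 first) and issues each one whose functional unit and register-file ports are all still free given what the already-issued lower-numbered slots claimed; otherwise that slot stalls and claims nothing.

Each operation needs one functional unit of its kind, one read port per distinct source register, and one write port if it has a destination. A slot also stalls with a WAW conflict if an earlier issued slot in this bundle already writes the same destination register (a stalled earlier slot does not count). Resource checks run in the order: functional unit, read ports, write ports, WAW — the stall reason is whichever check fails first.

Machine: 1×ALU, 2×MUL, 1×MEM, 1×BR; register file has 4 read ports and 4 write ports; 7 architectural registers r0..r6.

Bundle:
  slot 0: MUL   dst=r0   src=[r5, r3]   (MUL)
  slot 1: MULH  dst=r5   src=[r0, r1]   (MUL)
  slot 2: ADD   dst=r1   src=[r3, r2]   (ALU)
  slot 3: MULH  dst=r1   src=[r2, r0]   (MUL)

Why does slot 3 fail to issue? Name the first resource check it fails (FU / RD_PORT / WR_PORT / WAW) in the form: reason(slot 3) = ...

  0. MUL→r0 ⇒ go  {1A/1Mu/1Ld/1B | 2r 3w}
  1. MUL→r5 ⇒ go  {1A/0Mu/1Ld/1B | 0r 2w}
  2. ALU→r1 ⇒ no(RD_PORT)  {1A/0Mu/1Ld/1B | 0r 2w}
  3. MUL→r1 ⇒ no(FU)  {1A/0Mu/1Ld/1B | 0r 2w}

reason(slot 3) = FU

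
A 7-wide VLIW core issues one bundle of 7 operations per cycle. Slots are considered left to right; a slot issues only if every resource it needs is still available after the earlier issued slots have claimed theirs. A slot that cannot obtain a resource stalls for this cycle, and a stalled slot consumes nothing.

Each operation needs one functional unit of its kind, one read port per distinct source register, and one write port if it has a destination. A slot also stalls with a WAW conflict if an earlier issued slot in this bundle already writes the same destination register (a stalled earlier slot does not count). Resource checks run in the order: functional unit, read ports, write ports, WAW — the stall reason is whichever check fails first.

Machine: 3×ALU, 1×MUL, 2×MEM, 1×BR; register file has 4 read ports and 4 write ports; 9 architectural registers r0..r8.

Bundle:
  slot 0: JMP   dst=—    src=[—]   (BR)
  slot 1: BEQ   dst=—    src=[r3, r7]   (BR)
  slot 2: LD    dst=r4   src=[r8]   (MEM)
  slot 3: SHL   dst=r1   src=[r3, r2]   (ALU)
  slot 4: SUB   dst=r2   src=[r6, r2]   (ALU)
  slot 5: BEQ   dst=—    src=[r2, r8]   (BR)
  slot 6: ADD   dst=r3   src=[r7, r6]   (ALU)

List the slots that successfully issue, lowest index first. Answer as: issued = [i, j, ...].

#0 BR src=- dispatched  <A:3 Mu:1 Ld:2 B:0 rd:4 wr:4>
#1 BR src=r3,r7 held:FU  <A:3 Mu:1 Ld:2 B:0 rd:4 wr:4>
#2 MEM src=r8 dispatched  <A:3 Mu:1 Ld:1 B:0 rd:3 wr:3>
#3 ALU src=r3,r2 dispatched  <A:2 Mu:1 Ld:1 B:0 rd:1 wr:2>
#4 ALU src=r6,r2 held:RD_PORT  <A:2 Mu:1 Ld:1 B:0 rd:1 wr:2>
#5 BR src=r2,r8 held:FU  <A:2 Mu:1 Ld:1 B:0 rd:1 wr:2>
#6 ALU src=r7,r6 held:RD_PORT  <A:2 Mu:1 Ld:1 B:0 rd:1 wr:2>

issued = [0, 2, 3]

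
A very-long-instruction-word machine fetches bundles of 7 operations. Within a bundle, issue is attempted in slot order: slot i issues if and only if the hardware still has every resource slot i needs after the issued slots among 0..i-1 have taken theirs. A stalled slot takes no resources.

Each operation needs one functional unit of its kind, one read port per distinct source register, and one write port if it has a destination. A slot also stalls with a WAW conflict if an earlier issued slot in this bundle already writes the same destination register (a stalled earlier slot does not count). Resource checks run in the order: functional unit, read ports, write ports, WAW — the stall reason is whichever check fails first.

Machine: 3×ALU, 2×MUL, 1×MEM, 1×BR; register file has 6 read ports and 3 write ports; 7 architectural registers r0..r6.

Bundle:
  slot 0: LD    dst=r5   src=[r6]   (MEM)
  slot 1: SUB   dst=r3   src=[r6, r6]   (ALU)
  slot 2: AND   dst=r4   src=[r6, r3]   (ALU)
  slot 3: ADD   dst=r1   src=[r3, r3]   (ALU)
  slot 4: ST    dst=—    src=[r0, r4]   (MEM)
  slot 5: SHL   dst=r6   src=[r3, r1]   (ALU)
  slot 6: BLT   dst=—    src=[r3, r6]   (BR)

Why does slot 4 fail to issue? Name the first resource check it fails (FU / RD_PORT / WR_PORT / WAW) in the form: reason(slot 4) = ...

reason(slot 4) = FU

  0. MEM→r5 ⇒ go  {3A/2Mu/0Ld/1B | 5r 2w}
  1. ALU→r3 ⇒ go  {2A/2Mu/0Ld/1B | 4r 1w}
  2. ALU→r4 ⇒ go  {1A/2Mu/0Ld/1B | 2r 0w}
  3. ALU→r1 ⇒ no(WR_PORT)  {1A/2Mu/0Ld/1B | 2r 0w}
  4. MEM ⇒ no(FU)  {1A/2Mu/0Ld/1B | 2r 0w}
  5. ALU→r6 ⇒ no(WR_PORT)  {1A/2Mu/0Ld/1B | 2r 0w}
  6. BR ⇒ go  {1A/2Mu/0Ld/0B | 0r 0w}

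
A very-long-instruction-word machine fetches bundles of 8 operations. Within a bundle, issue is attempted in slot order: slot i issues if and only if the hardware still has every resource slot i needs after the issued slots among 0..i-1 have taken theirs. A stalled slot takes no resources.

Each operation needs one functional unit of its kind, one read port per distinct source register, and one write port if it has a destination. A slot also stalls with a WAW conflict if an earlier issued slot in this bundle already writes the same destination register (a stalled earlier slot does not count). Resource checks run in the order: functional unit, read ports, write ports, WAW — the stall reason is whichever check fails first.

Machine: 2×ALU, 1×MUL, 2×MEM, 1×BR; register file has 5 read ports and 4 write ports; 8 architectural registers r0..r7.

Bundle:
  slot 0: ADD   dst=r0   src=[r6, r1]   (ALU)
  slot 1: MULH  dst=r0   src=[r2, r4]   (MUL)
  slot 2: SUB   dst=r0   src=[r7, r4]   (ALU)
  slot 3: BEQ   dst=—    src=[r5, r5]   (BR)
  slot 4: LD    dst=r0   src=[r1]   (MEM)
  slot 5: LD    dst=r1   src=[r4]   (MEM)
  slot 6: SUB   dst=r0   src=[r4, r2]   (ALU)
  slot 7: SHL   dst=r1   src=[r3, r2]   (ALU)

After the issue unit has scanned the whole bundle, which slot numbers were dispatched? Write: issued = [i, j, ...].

issued = [0, 3, 5]

#0 ALU src=r6,r1 dispatched  <A:1 Mu:1 Ld:2 B:1 rd:3 wr:3>
#1 MUL src=r2,r4 held:WAW  <A:1 Mu:1 Ld:2 B:1 rd:3 wr:3>
#2 ALU src=r7,r4 held:WAW  <A:1 Mu:1 Ld:2 B:1 rd:3 wr:3>
#3 BR src=r5,r5 dispatched  <A:1 Mu:1 Ld:2 B:0 rd:2 wr:3>
#4 MEM src=r1 held:WAW  <A:1 Mu:1 Ld:2 B:0 rd:2 wr:3>
#5 MEM src=r4 dispatched  <A:1 Mu:1 Ld:1 B:0 rd:1 wr:2>
#6 ALU src=r4,r2 held:RD_PORT  <A:1 Mu:1 Ld:1 B:0 rd:1 wr:2>
#7 ALU src=r3,r2 held:RD_PORT  <A:1 Mu:1 Ld:1 B:0 rd:1 wr:2>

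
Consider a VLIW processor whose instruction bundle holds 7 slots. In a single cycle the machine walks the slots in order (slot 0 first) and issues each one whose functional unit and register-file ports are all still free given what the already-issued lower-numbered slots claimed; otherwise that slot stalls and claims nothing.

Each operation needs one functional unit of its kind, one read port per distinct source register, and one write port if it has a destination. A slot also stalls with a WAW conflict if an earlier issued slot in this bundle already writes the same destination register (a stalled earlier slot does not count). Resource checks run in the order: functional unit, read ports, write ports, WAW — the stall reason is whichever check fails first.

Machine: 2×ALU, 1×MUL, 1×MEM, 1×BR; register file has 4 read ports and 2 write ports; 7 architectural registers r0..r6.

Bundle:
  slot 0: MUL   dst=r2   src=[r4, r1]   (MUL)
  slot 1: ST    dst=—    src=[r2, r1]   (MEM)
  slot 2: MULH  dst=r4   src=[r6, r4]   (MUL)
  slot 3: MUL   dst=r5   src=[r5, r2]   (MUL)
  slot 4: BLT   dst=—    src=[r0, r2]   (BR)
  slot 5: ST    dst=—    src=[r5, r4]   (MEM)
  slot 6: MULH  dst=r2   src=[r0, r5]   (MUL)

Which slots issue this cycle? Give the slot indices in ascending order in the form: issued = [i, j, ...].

issued = [0, 1]

[0] MUL needs rd=2 wr=1: ok; after: ALU=2 MUL=0 MEM=1 BR=1, R=2, W=1
[1] MEM needs rd=2 wr=0: ok; after: ALU=2 MUL=0 MEM=0 BR=1, R=0, W=1
[2] MUL needs rd=2 wr=1: FU; after: ALU=2 MUL=0 MEM=0 BR=1, R=0, W=1
[3] MUL needs rd=2 wr=1: FU; after: ALU=2 MUL=0 MEM=0 BR=1, R=0, W=1
[4] BR needs rd=2 wr=0: RD_PORT; after: ALU=2 MUL=0 MEM=0 BR=1, R=0, W=1
[5] MEM needs rd=2 wr=0: FU; after: ALU=2 MUL=0 MEM=0 BR=1, R=0, W=1
[6] MUL needs rd=2 wr=1: FU; after: ALU=2 MUL=0 MEM=0 BR=1, R=0, W=1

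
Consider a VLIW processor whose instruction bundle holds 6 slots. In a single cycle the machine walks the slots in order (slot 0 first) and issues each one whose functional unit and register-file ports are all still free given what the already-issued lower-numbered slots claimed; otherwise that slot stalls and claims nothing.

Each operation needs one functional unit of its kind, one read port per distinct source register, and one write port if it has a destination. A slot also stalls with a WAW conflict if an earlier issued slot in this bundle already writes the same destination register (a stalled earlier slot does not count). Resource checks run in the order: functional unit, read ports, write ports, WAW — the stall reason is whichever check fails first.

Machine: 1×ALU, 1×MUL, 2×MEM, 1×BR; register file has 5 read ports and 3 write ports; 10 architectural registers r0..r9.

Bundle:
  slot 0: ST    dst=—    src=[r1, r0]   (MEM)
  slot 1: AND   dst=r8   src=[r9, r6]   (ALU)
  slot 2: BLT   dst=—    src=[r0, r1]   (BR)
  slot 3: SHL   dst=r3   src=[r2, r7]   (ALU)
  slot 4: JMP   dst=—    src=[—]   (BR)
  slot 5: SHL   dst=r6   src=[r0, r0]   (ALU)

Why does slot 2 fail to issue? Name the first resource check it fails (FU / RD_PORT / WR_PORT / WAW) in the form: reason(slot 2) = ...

reason(slot 2) = RD_PORT

[0] MEM needs rd=2 wr=0: ok; after: ALU=1 MUL=1 MEM=1 BR=1, R=3, W=3
[1] ALU needs rd=2 wr=1: ok; after: ALU=0 MUL=1 MEM=1 BR=1, R=1, W=2
[2] BR needs rd=2 wr=0: RD_PORT; after: ALU=0 MUL=1 MEM=1 BR=1, R=1, W=2
[3] ALU needs rd=2 wr=1: FU; after: ALU=0 MUL=1 MEM=1 BR=1, R=1, W=2
[4] BR needs rd=0 wr=0: ok; after: ALU=0 MUL=1 MEM=1 BR=0, R=1, W=2
[5] ALU needs rd=1 wr=1: FU; after: ALU=0 MUL=1 MEM=1 BR=0, R=1, W=2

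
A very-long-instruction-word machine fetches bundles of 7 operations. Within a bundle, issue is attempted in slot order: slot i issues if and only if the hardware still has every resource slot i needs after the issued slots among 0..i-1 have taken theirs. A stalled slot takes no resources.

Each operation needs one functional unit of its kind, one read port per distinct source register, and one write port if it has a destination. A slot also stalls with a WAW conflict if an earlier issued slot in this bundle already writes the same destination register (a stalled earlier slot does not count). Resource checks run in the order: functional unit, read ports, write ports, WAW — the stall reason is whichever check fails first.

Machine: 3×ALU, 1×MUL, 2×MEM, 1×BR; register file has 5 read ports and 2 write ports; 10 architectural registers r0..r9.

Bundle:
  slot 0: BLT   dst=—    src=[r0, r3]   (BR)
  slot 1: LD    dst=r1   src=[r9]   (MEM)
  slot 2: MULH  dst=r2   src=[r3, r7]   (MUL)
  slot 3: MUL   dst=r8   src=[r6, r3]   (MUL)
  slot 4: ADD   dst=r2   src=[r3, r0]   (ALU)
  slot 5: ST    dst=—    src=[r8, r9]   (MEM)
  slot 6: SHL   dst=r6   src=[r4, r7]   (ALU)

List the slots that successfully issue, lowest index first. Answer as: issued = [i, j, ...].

issued = [0, 1, 2]

  0. BR ⇒ go  {3A/1Mu/2Ld/0B | 3r 2w}
  1. MEM→r1 ⇒ go  {3A/1Mu/1Ld/0B | 2r 1w}
  2. MUL→r2 ⇒ go  {3A/0Mu/1Ld/0B | 0r 0w}
  3. MUL→r8 ⇒ no(FU)  {3A/0Mu/1Ld/0B | 0r 0w}
  4. ALU→r2 ⇒ no(RD_PORT)  {3A/0Mu/1Ld/0B | 0r 0w}
  5. MEM ⇒ no(RD_PORT)  {3A/0Mu/1Ld/0B | 0r 0w}
  6. ALU→r6 ⇒ no(RD_PORT)  {3A/0Mu/1Ld/0B | 0r 0w}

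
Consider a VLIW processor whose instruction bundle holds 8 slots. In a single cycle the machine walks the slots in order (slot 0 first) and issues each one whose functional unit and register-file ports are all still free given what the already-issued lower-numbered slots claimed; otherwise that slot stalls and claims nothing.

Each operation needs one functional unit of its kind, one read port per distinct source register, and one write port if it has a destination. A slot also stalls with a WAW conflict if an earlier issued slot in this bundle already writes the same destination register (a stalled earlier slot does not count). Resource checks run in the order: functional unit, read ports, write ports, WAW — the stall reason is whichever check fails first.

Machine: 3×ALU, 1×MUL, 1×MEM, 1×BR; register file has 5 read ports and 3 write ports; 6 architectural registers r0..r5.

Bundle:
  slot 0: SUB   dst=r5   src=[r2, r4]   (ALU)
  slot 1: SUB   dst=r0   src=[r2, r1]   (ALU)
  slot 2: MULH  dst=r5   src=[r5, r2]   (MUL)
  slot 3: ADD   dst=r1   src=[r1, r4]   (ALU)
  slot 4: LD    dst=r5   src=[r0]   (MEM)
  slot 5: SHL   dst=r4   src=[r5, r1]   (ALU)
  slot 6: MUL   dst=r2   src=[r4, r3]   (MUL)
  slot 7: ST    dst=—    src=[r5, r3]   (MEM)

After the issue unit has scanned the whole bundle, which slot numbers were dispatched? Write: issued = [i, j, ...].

issued = [0, 1]

  0. ALU→r5 ⇒ go  {2A/1Mu/1Ld/1B | 3r 2w}
  1. ALU→r0 ⇒ go  {1A/1Mu/1Ld/1B | 1r 1w}
  2. MUL→r5 ⇒ no(RD_PORT)  {1A/1Mu/1Ld/1B | 1r 1w}
  3. ALU→r1 ⇒ no(RD_PORT)  {1A/1Mu/1Ld/1B | 1r 1w}
  4. MEM→r5 ⇒ no(WAW)  {1A/1Mu/1Ld/1B | 1r 1w}
  5. ALU→r4 ⇒ no(RD_PORT)  {1A/1Mu/1Ld/1B | 1r 1w}
  6. MUL→r2 ⇒ no(RD_PORT)  {1A/1Mu/1Ld/1B | 1r 1w}
  7. MEM ⇒ no(RD_PORT)  {1A/1Mu/1Ld/1B | 1r 1w}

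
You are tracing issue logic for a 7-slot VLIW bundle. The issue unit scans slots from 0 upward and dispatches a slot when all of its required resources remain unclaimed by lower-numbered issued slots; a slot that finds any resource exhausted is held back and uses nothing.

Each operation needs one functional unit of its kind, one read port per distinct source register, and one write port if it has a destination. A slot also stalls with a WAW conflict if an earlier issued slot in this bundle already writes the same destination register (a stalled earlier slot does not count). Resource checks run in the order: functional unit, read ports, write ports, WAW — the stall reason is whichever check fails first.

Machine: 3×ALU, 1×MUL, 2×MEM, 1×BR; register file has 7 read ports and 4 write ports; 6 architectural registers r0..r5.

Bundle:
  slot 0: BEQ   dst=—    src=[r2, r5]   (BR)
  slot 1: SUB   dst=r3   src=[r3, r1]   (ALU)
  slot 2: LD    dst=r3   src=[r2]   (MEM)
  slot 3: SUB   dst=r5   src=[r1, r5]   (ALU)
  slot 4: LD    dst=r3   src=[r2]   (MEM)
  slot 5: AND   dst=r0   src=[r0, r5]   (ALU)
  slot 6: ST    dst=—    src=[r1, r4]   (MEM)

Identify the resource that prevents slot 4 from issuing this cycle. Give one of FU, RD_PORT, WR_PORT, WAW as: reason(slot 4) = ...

reason(slot 4) = WAW

[0] BR needs rd=2 wr=0: ok; after: ALU=3 MUL=1 MEM=2 BR=0, R=5, W=4
[1] ALU needs rd=2 wr=1: ok; after: ALU=2 MUL=1 MEM=2 BR=0, R=3, W=3
[2] MEM needs rd=1 wr=1: WAW; after: ALU=2 MUL=1 MEM=2 BR=0, R=3, W=3
[3] ALU needs rd=2 wr=1: ok; after: ALU=1 MUL=1 MEM=2 BR=0, R=1, W=2
[4] MEM needs rd=1 wr=1: WAW; after: ALU=1 MUL=1 MEM=2 BR=0, R=1, W=2
[5] ALU needs rd=2 wr=1: RD_PORT; after: ALU=1 MUL=1 MEM=2 BR=0, R=1, W=2
[6] MEM needs rd=2 wr=0: RD_PORT; after: ALU=1 MUL=1 MEM=2 BR=0, R=1, W=2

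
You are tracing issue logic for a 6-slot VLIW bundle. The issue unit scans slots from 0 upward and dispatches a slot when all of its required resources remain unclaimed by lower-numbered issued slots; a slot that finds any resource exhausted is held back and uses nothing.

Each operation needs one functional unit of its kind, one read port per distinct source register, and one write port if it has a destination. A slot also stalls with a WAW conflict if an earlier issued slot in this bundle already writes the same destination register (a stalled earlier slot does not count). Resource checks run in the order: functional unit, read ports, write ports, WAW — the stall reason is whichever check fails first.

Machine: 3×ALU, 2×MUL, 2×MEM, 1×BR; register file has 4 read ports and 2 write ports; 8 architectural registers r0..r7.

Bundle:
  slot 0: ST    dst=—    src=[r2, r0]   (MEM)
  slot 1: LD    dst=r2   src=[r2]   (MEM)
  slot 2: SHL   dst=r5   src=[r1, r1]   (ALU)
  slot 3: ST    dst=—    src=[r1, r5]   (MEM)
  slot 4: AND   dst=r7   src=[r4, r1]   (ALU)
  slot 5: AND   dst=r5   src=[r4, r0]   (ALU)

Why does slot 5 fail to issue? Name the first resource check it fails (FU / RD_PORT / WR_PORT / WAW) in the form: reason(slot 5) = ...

reason(slot 5) = RD_PORT

#0 MEM src=r2,r0 dispatched  <A:3 Mu:2 Ld:1 B:1 rd:2 wr:2>
#1 MEM src=r2 dispatched  <A:3 Mu:2 Ld:0 B:1 rd:1 wr:1>
#2 ALU src=r1,r1 dispatched  <A:2 Mu:2 Ld:0 B:1 rd:0 wr:0>
#3 MEM src=r1,r5 held:FU  <A:2 Mu:2 Ld:0 B:1 rd:0 wr:0>
#4 ALU src=r4,r1 held:RD_PORT  <A:2 Mu:2 Ld:0 B:1 rd:0 wr:0>
#5 ALU src=r4,r0 held:RD_PORT  <A:2 Mu:2 Ld:0 B:1 rd:0 wr:0>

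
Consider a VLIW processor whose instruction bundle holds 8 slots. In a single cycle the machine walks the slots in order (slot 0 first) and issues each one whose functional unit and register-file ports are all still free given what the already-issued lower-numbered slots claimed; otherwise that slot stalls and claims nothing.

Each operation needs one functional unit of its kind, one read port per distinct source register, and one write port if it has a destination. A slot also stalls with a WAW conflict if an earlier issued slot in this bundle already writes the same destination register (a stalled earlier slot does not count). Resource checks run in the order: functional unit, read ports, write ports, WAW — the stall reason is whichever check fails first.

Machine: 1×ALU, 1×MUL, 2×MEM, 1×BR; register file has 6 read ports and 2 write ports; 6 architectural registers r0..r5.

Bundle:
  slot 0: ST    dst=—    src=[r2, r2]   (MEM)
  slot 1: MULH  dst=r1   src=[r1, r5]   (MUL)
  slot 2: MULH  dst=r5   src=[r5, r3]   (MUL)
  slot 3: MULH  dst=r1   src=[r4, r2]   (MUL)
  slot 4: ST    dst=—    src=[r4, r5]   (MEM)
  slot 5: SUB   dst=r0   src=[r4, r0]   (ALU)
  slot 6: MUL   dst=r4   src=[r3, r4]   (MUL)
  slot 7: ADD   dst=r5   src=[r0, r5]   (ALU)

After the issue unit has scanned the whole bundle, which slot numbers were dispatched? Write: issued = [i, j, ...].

#0 MEM src=r2,r2 dispatched  <A:1 Mu:1 Ld:1 B:1 rd:5 wr:2>
#1 MUL src=r1,r5 dispatched  <A:1 Mu:0 Ld:1 B:1 rd:3 wr:1>
#2 MUL src=r5,r3 held:FU  <A:1 Mu:0 Ld:1 B:1 rd:3 wr:1>
#3 MUL src=r4,r2 held:FU  <A:1 Mu:0 Ld:1 B:1 rd:3 wr:1>
#4 MEM src=r4,r5 dispatched  <A:1 Mu:0 Ld:0 B:1 rd:1 wr:1>
#5 ALU src=r4,r0 held:RD_PORT  <A:1 Mu:0 Ld:0 B:1 rd:1 wr:1>
#6 MUL src=r3,r4 held:FU  <A:1 Mu:0 Ld:0 B:1 rd:1 wr:1>
#7 ALU src=r0,r5 held:RD_PORT  <A:1 Mu:0 Ld:0 B:1 rd:1 wr:1>

issued = [0, 1, 4]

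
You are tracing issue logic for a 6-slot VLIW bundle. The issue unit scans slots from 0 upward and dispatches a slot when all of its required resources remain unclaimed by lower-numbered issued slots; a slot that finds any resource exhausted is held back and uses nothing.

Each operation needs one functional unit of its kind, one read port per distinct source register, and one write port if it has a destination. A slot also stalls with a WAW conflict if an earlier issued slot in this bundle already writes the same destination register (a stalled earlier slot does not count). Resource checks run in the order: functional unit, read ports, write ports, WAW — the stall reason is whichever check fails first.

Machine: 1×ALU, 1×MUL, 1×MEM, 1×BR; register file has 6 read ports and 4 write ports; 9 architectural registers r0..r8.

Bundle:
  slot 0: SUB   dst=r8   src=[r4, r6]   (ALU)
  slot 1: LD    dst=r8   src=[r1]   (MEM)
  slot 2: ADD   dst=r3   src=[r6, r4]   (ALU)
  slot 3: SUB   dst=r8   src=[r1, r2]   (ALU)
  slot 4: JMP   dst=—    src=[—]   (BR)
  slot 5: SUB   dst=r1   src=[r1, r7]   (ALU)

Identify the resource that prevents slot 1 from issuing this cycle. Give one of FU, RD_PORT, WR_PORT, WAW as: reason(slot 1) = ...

slot 0 (ALU): ISSUE — free A0,Mu1,Ld1,B1 rp4 wp3
slot 1 (MEM): stall WAW — free A0,Mu1,Ld1,B1 rp4 wp3
slot 2 (ALU): stall FU — free A0,Mu1,Ld1,B1 rp4 wp3
slot 3 (ALU): stall FU — free A0,Mu1,Ld1,B1 rp4 wp3
slot 4 (BR): ISSUE — free A0,Mu1,Ld1,B0 rp4 wp3
slot 5 (ALU): stall FU — free A0,Mu1,Ld1,B0 rp4 wp3

reason(slot 1) = WAW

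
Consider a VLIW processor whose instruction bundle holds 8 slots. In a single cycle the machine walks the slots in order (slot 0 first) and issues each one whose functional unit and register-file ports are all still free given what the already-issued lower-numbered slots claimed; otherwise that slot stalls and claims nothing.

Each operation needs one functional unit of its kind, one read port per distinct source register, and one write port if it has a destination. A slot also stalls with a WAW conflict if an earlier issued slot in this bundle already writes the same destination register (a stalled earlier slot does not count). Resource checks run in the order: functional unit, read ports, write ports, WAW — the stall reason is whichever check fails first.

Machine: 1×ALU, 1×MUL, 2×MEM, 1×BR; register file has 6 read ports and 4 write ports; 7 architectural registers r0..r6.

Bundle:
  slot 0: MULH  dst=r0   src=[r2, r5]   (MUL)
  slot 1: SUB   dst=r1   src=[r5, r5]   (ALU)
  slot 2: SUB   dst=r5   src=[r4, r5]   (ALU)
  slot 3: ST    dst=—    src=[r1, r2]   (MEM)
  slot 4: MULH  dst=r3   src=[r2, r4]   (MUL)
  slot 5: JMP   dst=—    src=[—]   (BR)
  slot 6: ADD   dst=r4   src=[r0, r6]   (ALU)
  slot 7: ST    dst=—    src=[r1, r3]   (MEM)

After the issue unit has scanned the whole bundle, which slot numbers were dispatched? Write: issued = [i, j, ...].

(0) want 1×MUL +2rd +1wr — yes → AL1|MU0|ME2|BR1|rd4|wr3
(1) want 1×ALU +1rd +1wr — yes → AL0|MU0|ME2|BR1|rd3|wr2
(2) want 1×ALU +2rd +1wr — FU → AL0|MU0|ME2|BR1|rd3|wr2
(3) want 1×MEM +2rd +0wr — yes → AL0|MU0|ME1|BR1|rd1|wr2
(4) want 1×MUL +2rd +1wr — FU → AL0|MU0|ME1|BR1|rd1|wr2
(5) want 1×BR +0rd +0wr — yes → AL0|MU0|ME1|BR0|rd1|wr2
(6) want 1×ALU +2rd +1wr — FU → AL0|MU0|ME1|BR0|rd1|wr2
(7) want 1×MEM +2rd +0wr — RD_PORT → AL0|MU0|ME1|BR0|rd1|wr2

issued = [0, 1, 3, 5]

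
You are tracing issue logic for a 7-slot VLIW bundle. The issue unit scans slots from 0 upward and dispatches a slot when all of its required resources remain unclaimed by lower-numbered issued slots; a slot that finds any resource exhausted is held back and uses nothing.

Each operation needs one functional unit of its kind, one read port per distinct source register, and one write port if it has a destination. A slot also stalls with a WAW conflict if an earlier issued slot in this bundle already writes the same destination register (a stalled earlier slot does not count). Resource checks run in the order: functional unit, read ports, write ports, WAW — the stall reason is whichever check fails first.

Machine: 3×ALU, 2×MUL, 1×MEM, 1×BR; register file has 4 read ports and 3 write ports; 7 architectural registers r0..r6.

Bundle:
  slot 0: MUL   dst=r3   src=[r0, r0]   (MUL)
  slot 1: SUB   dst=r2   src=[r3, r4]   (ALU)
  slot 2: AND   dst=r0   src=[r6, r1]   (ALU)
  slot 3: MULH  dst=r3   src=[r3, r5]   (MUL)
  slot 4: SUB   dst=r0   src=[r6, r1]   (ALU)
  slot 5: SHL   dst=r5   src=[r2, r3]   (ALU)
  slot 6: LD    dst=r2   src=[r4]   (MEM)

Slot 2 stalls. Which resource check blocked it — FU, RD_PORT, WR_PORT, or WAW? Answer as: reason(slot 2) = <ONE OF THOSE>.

reason(slot 2) = RD_PORT

(0) want 1×MUL +1rd +1wr — yes → AL3|MU1|ME1|BR1|rd3|wr2
(1) want 1×ALU +2rd +1wr — yes → AL2|MU1|ME1|BR1|rd1|wr1
(2) want 1×ALU +2rd +1wr — RD_PORT → AL2|MU1|ME1|BR1|rd1|wr1
(3) want 1×MUL +2rd +1wr — RD_PORT → AL2|MU1|ME1|BR1|rd1|wr1
(4) want 1×ALU +2rd +1wr — RD_PORT → AL2|MU1|ME1|BR1|rd1|wr1
(5) want 1×ALU +2rd +1wr — RD_PORT → AL2|MU1|ME1|BR1|rd1|wr1
(6) want 1×MEM +1rd +1wr — WAW → AL2|MU1|ME1|BR1|rd1|wr1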